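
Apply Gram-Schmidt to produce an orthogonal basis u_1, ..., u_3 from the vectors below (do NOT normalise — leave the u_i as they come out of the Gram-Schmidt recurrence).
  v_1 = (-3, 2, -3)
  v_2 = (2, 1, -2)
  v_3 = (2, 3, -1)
Orthogonal basis:
  u_1 = (-3, 2, -3)
  u_2 = (25/11, 9/11, -19/11)
  u_3 = (31/194, 186/97, 217/194)

Apply the Gram-Schmidt recurrence
  u_1 = v_1
  u_i = v_i − Σ_{j<i} ((v_i · u_j) / (u_j · u_j)) · u_j.

Step by step this gives:
  u_1 = (-3, 2, -3)
  u_2 = (25/11, 9/11, -19/11)
  u_3 = (31/194, 186/97, 217/194)

Orthogonality check:
  u_2 · u_1 = 0 (should be 0)
  u_3 · u_1 = 0 (should be 0)
  u_3 · u_2 = 0 (should be 0)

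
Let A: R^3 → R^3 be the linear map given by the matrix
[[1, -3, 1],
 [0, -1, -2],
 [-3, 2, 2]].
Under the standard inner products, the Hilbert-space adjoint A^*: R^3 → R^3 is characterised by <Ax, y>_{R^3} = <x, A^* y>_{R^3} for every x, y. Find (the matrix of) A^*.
A^* = A^T =
[[1, 0, -3],
 [-3, -1, 2],
 [1, -2, 2]]

For real matrices with standard dot products, the defining identity <Ax, y> = <x, A^* y> gives (Ax)^T y = x^T (A^*) y, i.e. x^T A^T y = x^T (A^*) y. Since this holds for all x, y, we must have A^* = A^T. Therefore
A^* =
[[1, 0, -3],
 [-3, -1, 2],
 [1, -2, 2]].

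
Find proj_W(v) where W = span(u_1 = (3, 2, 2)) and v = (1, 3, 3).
proj_W(v) = (45/17, 30/17, 30/17)

Set up U = [u_1 | ... | u_1] ∈ R^(3×1). The projector onto W = col(U) is P = U (U^T U)^(-1) U^T.
Compute U^T U =
  [17],
and U^T v = (15).
Solve U^T U · c = U^T v for the coefficients: c = (15/17). The projection is proj_W(v) = U c.
Check: (v - proj_W(v)) · u_1 = 0  (should be 0).
Result: proj_W(v) = (45/17, 30/17, 30/17).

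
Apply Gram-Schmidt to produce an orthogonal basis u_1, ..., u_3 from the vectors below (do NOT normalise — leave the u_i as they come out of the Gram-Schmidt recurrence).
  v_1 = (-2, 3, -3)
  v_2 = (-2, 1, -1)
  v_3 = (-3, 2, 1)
Orthogonal basis:
  u_1 = (-2, 3, -3)
  u_2 = (-12/11, -4/11, 4/11)
  u_3 = (0, 3/2, 3/2)

Apply the Gram-Schmidt recurrence
  u_1 = v_1
  u_i = v_i − Σ_{j<i} ((v_i · u_j) / (u_j · u_j)) · u_j.

Step by step this gives:
  u_1 = (-2, 3, -3)
  u_2 = (-12/11, -4/11, 4/11)
  u_3 = (0, 3/2, 3/2)

Orthogonality check:
  u_2 · u_1 = 0 (should be 0)
  u_3 · u_1 = 0 (should be 0)
  u_3 · u_2 = 0 (should be 0)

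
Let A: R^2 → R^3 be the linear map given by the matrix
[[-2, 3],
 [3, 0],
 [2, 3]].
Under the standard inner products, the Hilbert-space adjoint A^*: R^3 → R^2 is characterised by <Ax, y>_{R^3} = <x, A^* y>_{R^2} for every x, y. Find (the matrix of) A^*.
A^* = A^T =
[[-2, 3, 2],
 [3, 0, 3]]

For real matrices with standard dot products, the defining identity <Ax, y> = <x, A^* y> gives (Ax)^T y = x^T (A^*) y, i.e. x^T A^T y = x^T (A^*) y. Since this holds for all x, y, we must have A^* = A^T. Therefore
A^* =
[[-2, 3, 2],
 [3, 0, 3]].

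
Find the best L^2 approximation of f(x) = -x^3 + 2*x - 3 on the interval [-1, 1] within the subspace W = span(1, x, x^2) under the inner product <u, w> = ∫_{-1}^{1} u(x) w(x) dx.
g(x) = 7*x/5 - 3

The best approximation g ∈ W is the orthogonal projection of f onto W. Writing g = a_0 + a_1 x + a_2 x^2, the coefficients solve the normal equations G · a = b where
  G_{ij} = <φ_i, φ_j> and b_i = <f, φ_i>, with φ_0 = 1, φ_1 = x, φ_2 = x^2.
G =
  [2, 0, 2/3]
  [0, 2/3, 0]
  [2/3, 0, 2/5],
b = (-6, 14/15, -2).
Solving gives a_0 = -3, a_1 = 7/5, a_2 = 0, so
  g(x) = 7*x/5 - 3.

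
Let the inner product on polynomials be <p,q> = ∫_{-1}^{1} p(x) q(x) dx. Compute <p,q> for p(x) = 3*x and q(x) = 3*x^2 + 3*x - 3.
<p,q> = 6

Expand the product: p(x)·q(x) = 9*x^3 + 9*x^2 - 9*x.
∫_{-1}^{1} of each monomial x^k gives [2/(k+1) if k even, 0 if k odd]. Integrating term-by-term (or equivalently evaluating the antiderivative F(x) = 9*x^4/4 + 3*x^3 - 9*x^2/2 at the endpoints):
  F(1) − F(−1) = 3/4 − (-21/4) = 6.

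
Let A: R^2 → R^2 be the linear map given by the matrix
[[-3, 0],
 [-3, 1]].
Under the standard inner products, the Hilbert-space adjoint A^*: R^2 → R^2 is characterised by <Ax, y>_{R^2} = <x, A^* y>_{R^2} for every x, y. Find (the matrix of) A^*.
A^* = A^T =
[[-3, -3],
 [0, 1]]

For real matrices with standard dot products, the defining identity <Ax, y> = <x, A^* y> gives (Ax)^T y = x^T (A^*) y, i.e. x^T A^T y = x^T (A^*) y. Since this holds for all x, y, we must have A^* = A^T. Therefore
A^* =
[[-3, -3],
 [0, 1]].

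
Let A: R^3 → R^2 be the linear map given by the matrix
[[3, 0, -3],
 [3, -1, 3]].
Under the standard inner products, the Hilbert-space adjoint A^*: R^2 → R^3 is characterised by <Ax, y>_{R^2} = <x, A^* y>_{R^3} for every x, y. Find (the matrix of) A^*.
A^* = A^T =
[[3, 3],
 [0, -1],
 [-3, 3]]

For real matrices with standard dot products, the defining identity <Ax, y> = <x, A^* y> gives (Ax)^T y = x^T (A^*) y, i.e. x^T A^T y = x^T (A^*) y. Since this holds for all x, y, we must have A^* = A^T. Therefore
A^* =
[[3, 3],
 [0, -1],
 [-3, 3]].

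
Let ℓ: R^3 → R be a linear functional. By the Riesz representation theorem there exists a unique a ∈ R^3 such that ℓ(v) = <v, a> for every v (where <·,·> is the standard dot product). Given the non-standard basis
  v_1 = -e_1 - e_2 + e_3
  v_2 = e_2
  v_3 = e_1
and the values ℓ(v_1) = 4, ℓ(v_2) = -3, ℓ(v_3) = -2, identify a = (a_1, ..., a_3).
a = (-2, -3, -1)

Write a = (a_1, ..., a_3) in the standard basis. For each basis vector v_i, ℓ(v_i) = <v_i, a> is a linear equation in the a_j's. Collect the n equations into a matrix system V a = ℓ, where row i of V is v_i (expressed in the standard basis). Since V is invertible (lower-triangular with 1s on the diagonal, up to permutation), solve by back-substitution:
  V =
[[-1, -1, 1],
 [0, 1, 0],
 [1, 0, 0]]
  V a = (4, -3, -2)
Solving gives a = (-2, -3, -1).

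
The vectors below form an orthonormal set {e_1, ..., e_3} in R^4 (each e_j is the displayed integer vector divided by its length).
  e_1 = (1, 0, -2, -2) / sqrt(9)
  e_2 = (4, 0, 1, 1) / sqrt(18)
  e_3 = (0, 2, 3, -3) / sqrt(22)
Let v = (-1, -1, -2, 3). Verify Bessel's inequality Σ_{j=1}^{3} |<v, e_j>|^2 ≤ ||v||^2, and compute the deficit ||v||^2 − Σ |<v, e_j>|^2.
Σ |<v, e_j>|^2 = 161/11; ||v||^2 = 15; deficit = 4/11

Write each e_j = u_j / sqrt(<u_j, u_j>) where u_j is the displayed integer vector. Then <v, e_j> = <v, u_j> / sqrt(<u_j, u_j>), so |<v, e_j>|^2 = <v, u_j>^2 / <u_j, u_j>.
Coefficients: <v, e_1> = -3/sqrt(9), <v, e_2> = -3/sqrt(18), <v, e_3> = -17/sqrt(22).
Square and sum: Σ |<v, e_j>|^2 = 161/11.
Compute ||v||^2 = v·v = 15.
Deficit = 15 − 161/11 = 4/11 ≥ 0, confirming Bessel's inequality. (The deficit equals ||v − Σ <v,e_j> e_j||^2, the squared distance from v to span{e_j}.)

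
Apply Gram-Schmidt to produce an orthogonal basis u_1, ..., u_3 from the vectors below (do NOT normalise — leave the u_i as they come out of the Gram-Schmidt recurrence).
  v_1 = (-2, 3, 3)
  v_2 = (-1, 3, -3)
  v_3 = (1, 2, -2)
Orthogonal basis:
  u_1 = (-2, 3, 3)
  u_2 = (-9/11, 30/11, -36/11)
  u_3 = (30/23, 15/23, 5/23)

Apply the Gram-Schmidt recurrence
  u_1 = v_1
  u_i = v_i − Σ_{j<i} ((v_i · u_j) / (u_j · u_j)) · u_j.

Step by step this gives:
  u_1 = (-2, 3, 3)
  u_2 = (-9/11, 30/11, -36/11)
  u_3 = (30/23, 15/23, 5/23)

Orthogonality check:
  u_2 · u_1 = 0 (should be 0)
  u_3 · u_1 = 0 (should be 0)
  u_3 · u_2 = 0 (should be 0)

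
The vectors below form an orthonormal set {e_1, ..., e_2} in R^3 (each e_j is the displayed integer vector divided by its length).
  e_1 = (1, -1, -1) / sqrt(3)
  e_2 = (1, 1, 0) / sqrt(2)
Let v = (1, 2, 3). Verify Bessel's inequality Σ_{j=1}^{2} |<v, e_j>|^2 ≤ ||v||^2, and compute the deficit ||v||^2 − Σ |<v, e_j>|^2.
Σ |<v, e_j>|^2 = 59/6; ||v||^2 = 14; deficit = 25/6

Write each e_j = u_j / sqrt(<u_j, u_j>) where u_j is the displayed integer vector. Then <v, e_j> = <v, u_j> / sqrt(<u_j, u_j>), so |<v, e_j>|^2 = <v, u_j>^2 / <u_j, u_j>.
Coefficients: <v, e_1> = -4/sqrt(3), <v, e_2> = 3/sqrt(2).
Square and sum: Σ |<v, e_j>|^2 = 59/6.
Compute ||v||^2 = v·v = 14.
Deficit = 14 − 59/6 = 25/6 ≥ 0, confirming Bessel's inequality. (The deficit equals ||v − Σ <v,e_j> e_j||^2, the squared distance from v to span{e_j}.)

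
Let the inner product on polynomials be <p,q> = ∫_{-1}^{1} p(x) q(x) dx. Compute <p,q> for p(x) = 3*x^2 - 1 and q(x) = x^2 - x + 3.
<p,q> = 8/15

Expand the product: p(x)·q(x) = 3*x^4 - 3*x^3 + 8*x^2 + x - 3.
∫_{-1}^{1} of each monomial x^k gives [2/(k+1) if k even, 0 if k odd]. Integrating term-by-term (or equivalently evaluating the antiderivative F(x) = 3*x^5/5 - 3*x^4/4 + 8*x^3/3 + x^2/2 - 3*x at the endpoints):
  F(1) − F(−1) = 1/60 − (-31/60) = 8/15.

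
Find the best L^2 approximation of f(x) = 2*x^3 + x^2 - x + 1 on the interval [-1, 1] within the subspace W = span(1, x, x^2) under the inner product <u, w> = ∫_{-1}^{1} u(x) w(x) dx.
g(x) = x^2 + x/5 + 1

The best approximation g ∈ W is the orthogonal projection of f onto W. Writing g = a_0 + a_1 x + a_2 x^2, the coefficients solve the normal equations G · a = b where
  G_{ij} = <φ_i, φ_j> and b_i = <f, φ_i>, with φ_0 = 1, φ_1 = x, φ_2 = x^2.
G =
  [2, 0, 2/3]
  [0, 2/3, 0]
  [2/3, 0, 2/5],
b = (8/3, 2/15, 16/15).
Solving gives a_0 = 1, a_1 = 1/5, a_2 = 1, so
  g(x) = x^2 + x/5 + 1.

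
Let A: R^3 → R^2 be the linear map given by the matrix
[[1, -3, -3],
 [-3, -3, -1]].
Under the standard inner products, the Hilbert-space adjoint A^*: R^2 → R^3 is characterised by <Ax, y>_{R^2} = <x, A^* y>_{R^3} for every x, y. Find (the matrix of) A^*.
A^* = A^T =
[[1, -3],
 [-3, -3],
 [-3, -1]]

For real matrices with standard dot products, the defining identity <Ax, y> = <x, A^* y> gives (Ax)^T y = x^T (A^*) y, i.e. x^T A^T y = x^T (A^*) y. Since this holds for all x, y, we must have A^* = A^T. Therefore
A^* =
[[1, -3],
 [-3, -3],
 [-3, -1]].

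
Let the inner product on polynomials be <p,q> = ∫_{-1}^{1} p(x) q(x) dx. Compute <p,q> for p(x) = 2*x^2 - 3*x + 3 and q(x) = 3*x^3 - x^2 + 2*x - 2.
<p,q> = -376/15

Expand the product: p(x)·q(x) = 6*x^5 - 11*x^4 + 16*x^3 - 13*x^2 + 12*x - 6.
∫_{-1}^{1} of each monomial x^k gives [2/(k+1) if k even, 0 if k odd]. Integrating term-by-term (or equivalently evaluating the antiderivative F(x) = x^6 - 11*x^5/5 + 4*x^4 - 13*x^3/3 + 6*x^2 - 6*x at the endpoints):
  F(1) − F(−1) = -23/15 − (353/15) = -376/15.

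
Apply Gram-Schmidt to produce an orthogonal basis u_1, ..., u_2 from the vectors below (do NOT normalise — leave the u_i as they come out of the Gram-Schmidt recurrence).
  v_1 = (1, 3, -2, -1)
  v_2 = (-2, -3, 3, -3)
Orthogonal basis:
  u_1 = (1, 3, -2, -1)
  u_2 = (-16/15, -1/5, 17/15, -59/15)

Apply the Gram-Schmidt recurrence
  u_1 = v_1
  u_i = v_i − Σ_{j<i} ((v_i · u_j) / (u_j · u_j)) · u_j.

Step by step this gives:
  u_1 = (1, 3, -2, -1)
  u_2 = (-16/15, -1/5, 17/15, -59/15)

Orthogonality check:
  u_2 · u_1 = 0 (should be 0)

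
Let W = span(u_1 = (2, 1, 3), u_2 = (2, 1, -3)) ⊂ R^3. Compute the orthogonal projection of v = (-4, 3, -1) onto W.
proj_W(v) = (-2, -1, -1)

Set up U = [u_1 | ... | u_2] ∈ R^(3×2). The projector onto W = col(U) is P = U (U^T U)^(-1) U^T.
Compute U^T U =
  [14, -4]
  [-4, 14],
and U^T v = (-8, -2).
Solve U^T U · c = U^T v for the coefficients: c = (-2/3, -1/3). The projection is proj_W(v) = U c.
Check: (v - proj_W(v)) · u_1 = 0  (should be 0).
Check: (v - proj_W(v)) · u_2 = 0  (should be 0).
Result: proj_W(v) = (-2, -1, -1).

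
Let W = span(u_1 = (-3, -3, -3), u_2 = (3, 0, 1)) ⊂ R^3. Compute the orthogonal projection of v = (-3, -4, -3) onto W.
proj_W(v) = (-20/7, -26/7, -24/7)

Set up U = [u_1 | ... | u_2] ∈ R^(3×2). The projector onto W = col(U) is P = U (U^T U)^(-1) U^T.
Compute U^T U =
  [27, -12]
  [-12, 10],
and U^T v = (30, -12).
Solve U^T U · c = U^T v for the coefficients: c = (26/21, 2/7). The projection is proj_W(v) = U c.
Check: (v - proj_W(v)) · u_1 = 0  (should be 0).
Check: (v - proj_W(v)) · u_2 = 0  (should be 0).
Result: proj_W(v) = (-20/7, -26/7, -24/7).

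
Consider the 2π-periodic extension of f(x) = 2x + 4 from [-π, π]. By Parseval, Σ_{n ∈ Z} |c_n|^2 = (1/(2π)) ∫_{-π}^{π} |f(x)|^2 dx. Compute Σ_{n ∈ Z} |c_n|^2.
Σ |c_n|^2 = 4π^2/3 + 16

Expand and integrate term by term over [-π, π]:
  ∫ (2x)^2 dx = 4·(2π^3/3); ∫ 2·2·(4)·x dx = 0 (odd integrand); ∫ 4^2 dx = 16·2π.
So (1/(2π)) ∫_{-π}^{π} (2x + 4)^2 dx = 4π^2/3 + 16 = 4π^2/3 + 16.
Parseval ⇒ Σ |c_n|^2 = 4π^2/3 + 16.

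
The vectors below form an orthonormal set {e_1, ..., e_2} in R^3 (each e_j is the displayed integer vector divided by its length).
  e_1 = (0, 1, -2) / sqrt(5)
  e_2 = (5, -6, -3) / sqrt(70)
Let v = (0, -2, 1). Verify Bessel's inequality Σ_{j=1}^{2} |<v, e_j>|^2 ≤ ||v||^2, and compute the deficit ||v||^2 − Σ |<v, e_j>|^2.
Σ |<v, e_j>|^2 = 61/14; ||v||^2 = 5; deficit = 9/14

Write each e_j = u_j / sqrt(<u_j, u_j>) where u_j is the displayed integer vector. Then <v, e_j> = <v, u_j> / sqrt(<u_j, u_j>), so |<v, e_j>|^2 = <v, u_j>^2 / <u_j, u_j>.
Coefficients: <v, e_1> = -4/sqrt(5), <v, e_2> = 9/sqrt(70).
Square and sum: Σ |<v, e_j>|^2 = 61/14.
Compute ||v||^2 = v·v = 5.
Deficit = 5 − 61/14 = 9/14 ≥ 0, confirming Bessel's inequality. (The deficit equals ||v − Σ <v,e_j> e_j||^2, the squared distance from v to span{e_j}.)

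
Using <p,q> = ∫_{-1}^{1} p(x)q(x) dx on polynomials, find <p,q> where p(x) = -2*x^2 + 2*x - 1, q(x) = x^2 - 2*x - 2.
<p,q> = 38/15

Expand the product: p(x)·q(x) = -2*x^4 + 6*x^3 - x^2 - 2*x + 2.
∫_{-1}^{1} of each monomial x^k gives [2/(k+1) if k even, 0 if k odd]. Integrating term-by-term (or equivalently evaluating the antiderivative F(x) = -2*x^5/5 + 3*x^4/2 - x^3/3 - x^2 + 2*x at the endpoints):
  F(1) − F(−1) = 53/30 − (-23/30) = 38/15.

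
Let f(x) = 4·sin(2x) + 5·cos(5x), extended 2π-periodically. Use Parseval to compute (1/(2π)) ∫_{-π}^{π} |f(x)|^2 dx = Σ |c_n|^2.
Σ |c_n|^2 = 41/2

Expand |f|^2 and use orthogonality of {sin(nx), cos(mx)} on [-π, π]:
  ∫_{-π}^{π} sin(nx)^2 dx = π, ∫ cos(mx)^2 dx = π, and cross terms integrate to 0.
So ∫_{-π}^{π} f(x)^2 dx = 4^2 · π + 5^2 · π = (16 + 25)π.
Divide by 2π: (16 + 25)/2 = 41/2.
By Parseval, this equals Σ |c_n|^2.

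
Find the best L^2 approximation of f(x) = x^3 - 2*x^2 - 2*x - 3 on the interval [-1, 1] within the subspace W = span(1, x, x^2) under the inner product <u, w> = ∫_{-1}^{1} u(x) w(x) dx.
g(x) = -2*x^2 - 7*x/5 - 3

The best approximation g ∈ W is the orthogonal projection of f onto W. Writing g = a_0 + a_1 x + a_2 x^2, the coefficients solve the normal equations G · a = b where
  G_{ij} = <φ_i, φ_j> and b_i = <f, φ_i>, with φ_0 = 1, φ_1 = x, φ_2 = x^2.
G =
  [2, 0, 2/3]
  [0, 2/3, 0]
  [2/3, 0, 2/5],
b = (-22/3, -14/15, -14/5).
Solving gives a_0 = -3, a_1 = -7/5, a_2 = -2, so
  g(x) = -2*x^2 - 7*x/5 - 3.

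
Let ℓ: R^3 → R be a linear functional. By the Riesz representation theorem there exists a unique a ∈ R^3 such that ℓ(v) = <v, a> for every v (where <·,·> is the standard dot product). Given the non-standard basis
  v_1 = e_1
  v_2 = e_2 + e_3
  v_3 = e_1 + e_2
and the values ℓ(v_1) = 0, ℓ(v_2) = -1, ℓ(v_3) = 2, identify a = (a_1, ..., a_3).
a = (0, 2, -3)

Write a = (a_1, ..., a_3) in the standard basis. For each basis vector v_i, ℓ(v_i) = <v_i, a> is a linear equation in the a_j's. Collect the n equations into a matrix system V a = ℓ, where row i of V is v_i (expressed in the standard basis). Since V is invertible (lower-triangular with 1s on the diagonal, up to permutation), solve by back-substitution:
  V =
[[1, 0, 0],
 [0, 1, 1],
 [1, 1, 0]]
  V a = (0, -1, 2)
Solving gives a = (0, 2, -3).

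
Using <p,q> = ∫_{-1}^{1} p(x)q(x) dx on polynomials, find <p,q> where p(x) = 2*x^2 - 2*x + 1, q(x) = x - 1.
<p,q> = -14/3

Expand the product: p(x)·q(x) = 2*x^3 - 4*x^2 + 3*x - 1.
∫_{-1}^{1} of each monomial x^k gives [2/(k+1) if k even, 0 if k odd]. Integrating term-by-term (or equivalently evaluating the antiderivative F(x) = x^4/2 - 4*x^3/3 + 3*x^2/2 - x at the endpoints):
  F(1) − F(−1) = -1/3 − (13/3) = -14/3.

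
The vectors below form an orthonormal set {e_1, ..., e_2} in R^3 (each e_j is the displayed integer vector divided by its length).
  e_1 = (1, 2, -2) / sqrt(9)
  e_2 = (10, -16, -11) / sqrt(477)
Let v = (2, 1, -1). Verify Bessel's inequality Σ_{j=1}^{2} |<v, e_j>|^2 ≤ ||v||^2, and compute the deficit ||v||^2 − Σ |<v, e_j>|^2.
Σ |<v, e_j>|^2 = 237/53; ||v||^2 = 6; deficit = 81/53

Write each e_j = u_j / sqrt(<u_j, u_j>) where u_j is the displayed integer vector. Then <v, e_j> = <v, u_j> / sqrt(<u_j, u_j>), so |<v, e_j>|^2 = <v, u_j>^2 / <u_j, u_j>.
Coefficients: <v, e_1> = 6/sqrt(9), <v, e_2> = 15/sqrt(477).
Square and sum: Σ |<v, e_j>|^2 = 237/53.
Compute ||v||^2 = v·v = 6.
Deficit = 6 − 237/53 = 81/53 ≥ 0, confirming Bessel's inequality. (The deficit equals ||v − Σ <v,e_j> e_j||^2, the squared distance from v to span{e_j}.)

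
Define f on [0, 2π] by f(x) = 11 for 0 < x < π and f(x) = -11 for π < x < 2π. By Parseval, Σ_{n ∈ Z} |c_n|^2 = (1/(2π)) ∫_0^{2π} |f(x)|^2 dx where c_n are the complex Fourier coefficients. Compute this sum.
Σ |c_n|^2 = 121

Parseval equates the L^2 energy of f (normalised by 1/(2π)) with the ℓ^2 sum of its Fourier coefficients: (1/(2π)) ∫_0^{2π} |f|^2 = Σ |c_n|^2.
Compute the left side: (1/(2π)) [∫_0^π 11^2 dx + ∫_π^{2π} (-11)^2 dx] = (1/(2π)) · (121π + 121π) = (121 + 121)/2 = 121.
So Σ_{n ∈ Z} |c_n|^2 = 121.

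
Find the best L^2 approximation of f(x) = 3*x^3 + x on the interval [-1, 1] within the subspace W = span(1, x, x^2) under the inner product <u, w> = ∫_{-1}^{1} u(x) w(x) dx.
g(x) = 14*x/5

The best approximation g ∈ W is the orthogonal projection of f onto W. Writing g = a_0 + a_1 x + a_2 x^2, the coefficients solve the normal equations G · a = b where
  G_{ij} = <φ_i, φ_j> and b_i = <f, φ_i>, with φ_0 = 1, φ_1 = x, φ_2 = x^2.
G =
  [2, 0, 2/3]
  [0, 2/3, 0]
  [2/3, 0, 2/5],
b = (0, 28/15, 0).
Solving gives a_0 = 0, a_1 = 14/5, a_2 = 0, so
  g(x) = 14*x/5.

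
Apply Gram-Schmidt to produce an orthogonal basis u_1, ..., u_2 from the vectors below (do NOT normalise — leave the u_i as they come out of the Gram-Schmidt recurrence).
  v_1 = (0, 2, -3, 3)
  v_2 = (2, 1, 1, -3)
Orthogonal basis:
  u_1 = (0, 2, -3, 3)
  u_2 = (2, 21/11, -4/11, -18/11)

Apply the Gram-Schmidt recurrence
  u_1 = v_1
  u_i = v_i − Σ_{j<i} ((v_i · u_j) / (u_j · u_j)) · u_j.

Step by step this gives:
  u_1 = (0, 2, -3, 3)
  u_2 = (2, 21/11, -4/11, -18/11)

Orthogonality check:
  u_2 · u_1 = 0 (should be 0)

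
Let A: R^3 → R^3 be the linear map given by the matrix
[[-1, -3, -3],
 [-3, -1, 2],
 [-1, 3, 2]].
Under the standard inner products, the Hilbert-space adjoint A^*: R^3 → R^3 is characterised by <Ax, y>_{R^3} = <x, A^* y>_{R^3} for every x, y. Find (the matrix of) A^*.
A^* = A^T =
[[-1, -3, -1],
 [-3, -1, 3],
 [-3, 2, 2]]

For real matrices with standard dot products, the defining identity <Ax, y> = <x, A^* y> gives (Ax)^T y = x^T (A^*) y, i.e. x^T A^T y = x^T (A^*) y. Since this holds for all x, y, we must have A^* = A^T. Therefore
A^* =
[[-1, -3, -1],
 [-3, -1, 3],
 [-3, 2, 2]].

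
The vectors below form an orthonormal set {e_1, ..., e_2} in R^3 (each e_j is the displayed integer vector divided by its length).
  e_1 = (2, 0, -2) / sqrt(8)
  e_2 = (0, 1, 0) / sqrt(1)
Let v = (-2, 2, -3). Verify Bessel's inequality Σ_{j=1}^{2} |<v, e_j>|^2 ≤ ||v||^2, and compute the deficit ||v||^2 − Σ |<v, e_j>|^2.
Σ |<v, e_j>|^2 = 9/2; ||v||^2 = 17; deficit = 25/2

Write each e_j = u_j / sqrt(<u_j, u_j>) where u_j is the displayed integer vector. Then <v, e_j> = <v, u_j> / sqrt(<u_j, u_j>), so |<v, e_j>|^2 = <v, u_j>^2 / <u_j, u_j>.
Coefficients: <v, e_1> = 2/sqrt(8), <v, e_2> = 2/sqrt(1).
Square and sum: Σ |<v, e_j>|^2 = 9/2.
Compute ||v||^2 = v·v = 17.
Deficit = 17 − 9/2 = 25/2 ≥ 0, confirming Bessel's inequality. (The deficit equals ||v − Σ <v,e_j> e_j||^2, the squared distance from v to span{e_j}.)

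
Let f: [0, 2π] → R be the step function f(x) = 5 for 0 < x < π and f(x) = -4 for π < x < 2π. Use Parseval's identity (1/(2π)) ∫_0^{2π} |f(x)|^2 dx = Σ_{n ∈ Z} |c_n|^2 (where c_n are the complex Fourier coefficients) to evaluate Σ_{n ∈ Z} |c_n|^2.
Σ |c_n|^2 = 41/2

Parseval equates the L^2 energy of f (normalised by 1/(2π)) with the ℓ^2 sum of its Fourier coefficients: (1/(2π)) ∫_0^{2π} |f|^2 = Σ |c_n|^2.
Compute the left side: (1/(2π)) [∫_0^π 5^2 dx + ∫_π^{2π} (-4)^2 dx] = (1/(2π)) · (25π + 16π) = (25 + 16)/2 = 41/2.
So Σ_{n ∈ Z} |c_n|^2 = 41/2.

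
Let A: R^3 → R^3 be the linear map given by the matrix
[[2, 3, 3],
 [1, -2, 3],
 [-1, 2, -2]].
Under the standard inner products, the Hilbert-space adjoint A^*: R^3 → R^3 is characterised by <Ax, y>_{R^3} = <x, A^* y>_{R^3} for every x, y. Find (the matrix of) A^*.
A^* = A^T =
[[2, 1, -1],
 [3, -2, 2],
 [3, 3, -2]]

For real matrices with standard dot products, the defining identity <Ax, y> = <x, A^* y> gives (Ax)^T y = x^T (A^*) y, i.e. x^T A^T y = x^T (A^*) y. Since this holds for all x, y, we must have A^* = A^T. Therefore
A^* =
[[2, 1, -1],
 [3, -2, 2],
 [3, 3, -2]].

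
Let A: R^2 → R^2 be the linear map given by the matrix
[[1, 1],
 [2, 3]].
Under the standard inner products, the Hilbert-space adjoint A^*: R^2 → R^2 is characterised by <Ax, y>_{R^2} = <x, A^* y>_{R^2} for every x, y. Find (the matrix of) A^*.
A^* = A^T =
[[1, 2],
 [1, 3]]

For real matrices with standard dot products, the defining identity <Ax, y> = <x, A^* y> gives (Ax)^T y = x^T (A^*) y, i.e. x^T A^T y = x^T (A^*) y. Since this holds for all x, y, we must have A^* = A^T. Therefore
A^* =
[[1, 2],
 [1, 3]].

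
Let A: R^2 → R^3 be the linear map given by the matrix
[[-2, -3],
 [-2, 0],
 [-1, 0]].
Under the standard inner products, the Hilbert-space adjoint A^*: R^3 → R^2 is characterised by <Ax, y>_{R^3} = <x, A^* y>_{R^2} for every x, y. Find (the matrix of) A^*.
A^* = A^T =
[[-2, -2, -1],
 [-3, 0, 0]]

For real matrices with standard dot products, the defining identity <Ax, y> = <x, A^* y> gives (Ax)^T y = x^T (A^*) y, i.e. x^T A^T y = x^T (A^*) y. Since this holds for all x, y, we must have A^* = A^T. Therefore
A^* =
[[-2, -2, -1],
 [-3, 0, 0]].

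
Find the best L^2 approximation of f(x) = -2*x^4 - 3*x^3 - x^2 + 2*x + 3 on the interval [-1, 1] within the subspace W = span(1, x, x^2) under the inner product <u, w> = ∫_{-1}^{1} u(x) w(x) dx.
g(x) = -19*x^2/7 + x/5 + 111/35

The best approximation g ∈ W is the orthogonal projection of f onto W. Writing g = a_0 + a_1 x + a_2 x^2, the coefficients solve the normal equations G · a = b where
  G_{ij} = <φ_i, φ_j> and b_i = <f, φ_i>, with φ_0 = 1, φ_1 = x, φ_2 = x^2.
G =
  [2, 0, 2/3]
  [0, 2/3, 0]
  [2/3, 0, 2/5],
b = (68/15, 2/15, 36/35).
Solving gives a_0 = 111/35, a_1 = 1/5, a_2 = -19/7, so
  g(x) = -19*x^2/7 + x/5 + 111/35.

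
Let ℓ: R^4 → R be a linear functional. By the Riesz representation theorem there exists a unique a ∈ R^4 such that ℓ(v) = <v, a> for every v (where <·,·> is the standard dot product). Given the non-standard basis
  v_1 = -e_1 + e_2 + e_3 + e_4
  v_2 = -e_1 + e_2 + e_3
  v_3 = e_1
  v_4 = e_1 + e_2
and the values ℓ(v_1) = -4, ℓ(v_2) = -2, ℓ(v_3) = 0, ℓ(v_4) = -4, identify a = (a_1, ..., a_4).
a = (0, -4, 2, -2)

Write a = (a_1, ..., a_4) in the standard basis. For each basis vector v_i, ℓ(v_i) = <v_i, a> is a linear equation in the a_j's. Collect the n equations into a matrix system V a = ℓ, where row i of V is v_i (expressed in the standard basis). Since V is invertible (lower-triangular with 1s on the diagonal, up to permutation), solve by back-substitution:
  V =
[[-1, 1, 1, 1],
 [-1, 1, 1, 0],
 [1, 0, 0, 0],
 [1, 1, 0, 0]]
  V a = (-4, -2, 0, -4)
Solving gives a = (0, -4, 2, -2).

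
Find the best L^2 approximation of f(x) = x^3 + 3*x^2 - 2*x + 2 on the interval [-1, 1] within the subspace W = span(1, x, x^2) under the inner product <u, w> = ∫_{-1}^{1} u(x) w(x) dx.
g(x) = 3*x^2 - 7*x/5 + 2

The best approximation g ∈ W is the orthogonal projection of f onto W. Writing g = a_0 + a_1 x + a_2 x^2, the coefficients solve the normal equations G · a = b where
  G_{ij} = <φ_i, φ_j> and b_i = <f, φ_i>, with φ_0 = 1, φ_1 = x, φ_2 = x^2.
G =
  [2, 0, 2/3]
  [0, 2/3, 0]
  [2/3, 0, 2/5],
b = (6, -14/15, 38/15).
Solving gives a_0 = 2, a_1 = -7/5, a_2 = 3, so
  g(x) = 3*x^2 - 7*x/5 + 2.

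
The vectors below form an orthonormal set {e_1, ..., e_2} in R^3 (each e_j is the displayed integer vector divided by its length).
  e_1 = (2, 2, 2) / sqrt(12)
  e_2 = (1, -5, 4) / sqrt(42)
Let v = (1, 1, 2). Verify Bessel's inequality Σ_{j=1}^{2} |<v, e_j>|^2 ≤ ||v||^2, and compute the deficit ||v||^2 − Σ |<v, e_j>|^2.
Σ |<v, e_j>|^2 = 40/7; ||v||^2 = 6; deficit = 2/7

Write each e_j = u_j / sqrt(<u_j, u_j>) where u_j is the displayed integer vector. Then <v, e_j> = <v, u_j> / sqrt(<u_j, u_j>), so |<v, e_j>|^2 = <v, u_j>^2 / <u_j, u_j>.
Coefficients: <v, e_1> = 8/sqrt(12), <v, e_2> = 4/sqrt(42).
Square and sum: Σ |<v, e_j>|^2 = 40/7.
Compute ||v||^2 = v·v = 6.
Deficit = 6 − 40/7 = 2/7 ≥ 0, confirming Bessel's inequality. (The deficit equals ||v − Σ <v,e_j> e_j||^2, the squared distance from v to span{e_j}.)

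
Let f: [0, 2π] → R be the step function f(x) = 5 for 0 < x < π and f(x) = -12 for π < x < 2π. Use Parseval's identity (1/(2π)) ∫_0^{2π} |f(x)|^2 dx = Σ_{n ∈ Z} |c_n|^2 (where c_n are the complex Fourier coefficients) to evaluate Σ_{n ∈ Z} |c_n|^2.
Σ |c_n|^2 = 169/2

Parseval equates the L^2 energy of f (normalised by 1/(2π)) with the ℓ^2 sum of its Fourier coefficients: (1/(2π)) ∫_0^{2π} |f|^2 = Σ |c_n|^2.
Compute the left side: (1/(2π)) [∫_0^π 5^2 dx + ∫_π^{2π} (-12)^2 dx] = (1/(2π)) · (25π + 144π) = (25 + 144)/2 = 169/2.
So Σ_{n ∈ Z} |c_n|^2 = 169/2.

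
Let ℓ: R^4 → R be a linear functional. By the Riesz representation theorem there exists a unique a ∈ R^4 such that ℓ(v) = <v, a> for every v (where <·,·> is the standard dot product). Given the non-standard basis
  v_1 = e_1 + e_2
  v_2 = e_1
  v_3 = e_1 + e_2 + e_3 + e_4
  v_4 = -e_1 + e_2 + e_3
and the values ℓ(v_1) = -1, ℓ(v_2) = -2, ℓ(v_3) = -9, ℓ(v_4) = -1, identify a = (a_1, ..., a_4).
a = (-2, 1, -4, -4)

Write a = (a_1, ..., a_4) in the standard basis. For each basis vector v_i, ℓ(v_i) = <v_i, a> is a linear equation in the a_j's. Collect the n equations into a matrix system V a = ℓ, where row i of V is v_i (expressed in the standard basis). Since V is invertible (lower-triangular with 1s on the diagonal, up to permutation), solve by back-substitution:
  V =
[[1, 1, 0, 0],
 [1, 0, 0, 0],
 [1, 1, 1, 1],
 [-1, 1, 1, 0]]
  V a = (-1, -2, -9, -1)
Solving gives a = (-2, 1, -4, -4).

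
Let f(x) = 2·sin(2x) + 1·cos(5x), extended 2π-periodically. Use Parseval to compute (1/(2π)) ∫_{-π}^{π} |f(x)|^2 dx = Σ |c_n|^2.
Σ |c_n|^2 = 5/2

Expand |f|^2 and use orthogonality of {sin(nx), cos(mx)} on [-π, π]:
  ∫_{-π}^{π} sin(nx)^2 dx = π, ∫ cos(mx)^2 dx = π, and cross terms integrate to 0.
So ∫_{-π}^{π} f(x)^2 dx = 2^2 · π + 1^2 · π = (4 + 1)π.
Divide by 2π: (4 + 1)/2 = 5/2.
By Parseval, this equals Σ |c_n|^2.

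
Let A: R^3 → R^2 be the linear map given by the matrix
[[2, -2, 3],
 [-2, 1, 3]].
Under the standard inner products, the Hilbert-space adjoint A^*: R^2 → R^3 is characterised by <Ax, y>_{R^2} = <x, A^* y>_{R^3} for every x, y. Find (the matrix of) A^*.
A^* = A^T =
[[2, -2],
 [-2, 1],
 [3, 3]]

For real matrices with standard dot products, the defining identity <Ax, y> = <x, A^* y> gives (Ax)^T y = x^T (A^*) y, i.e. x^T A^T y = x^T (A^*) y. Since this holds for all x, y, we must have A^* = A^T. Therefore
A^* =
[[2, -2],
 [-2, 1],
 [3, 3]].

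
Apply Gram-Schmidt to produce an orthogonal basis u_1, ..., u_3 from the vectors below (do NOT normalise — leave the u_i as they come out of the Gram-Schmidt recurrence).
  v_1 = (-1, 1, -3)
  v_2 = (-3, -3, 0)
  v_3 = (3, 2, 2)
Orthogonal basis:
  u_1 = (-1, 1, -3)
  u_2 = (-3, -3, 0)
  u_3 = (-3/22, 3/22, 1/11)

Apply the Gram-Schmidt recurrence
  u_1 = v_1
  u_i = v_i − Σ_{j<i} ((v_i · u_j) / (u_j · u_j)) · u_j.

Step by step this gives:
  u_1 = (-1, 1, -3)
  u_2 = (-3, -3, 0)
  u_3 = (-3/22, 3/22, 1/11)

Orthogonality check:
  u_2 · u_1 = 0 (should be 0)
  u_3 · u_1 = 0 (should be 0)
  u_3 · u_2 = 0 (should be 0)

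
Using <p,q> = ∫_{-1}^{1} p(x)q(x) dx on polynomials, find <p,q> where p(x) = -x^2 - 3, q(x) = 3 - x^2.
<p,q> = -88/5

Expand the product: p(x)·q(x) = x^4 - 9.
∫_{-1}^{1} of each monomial x^k gives [2/(k+1) if k even, 0 if k odd]. Integrating term-by-term (or equivalently evaluating the antiderivative F(x) = x^5/5 - 9*x at the endpoints):
  F(1) − F(−1) = -44/5 − (44/5) = -88/5.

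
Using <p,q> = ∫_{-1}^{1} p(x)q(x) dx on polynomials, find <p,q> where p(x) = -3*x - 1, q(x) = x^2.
<p,q> = -2/3

Expand the product: p(x)·q(x) = -3*x^3 - x^2.
∫_{-1}^{1} of each monomial x^k gives [2/(k+1) if k even, 0 if k odd]. Integrating term-by-term (or equivalently evaluating the antiderivative F(x) = -3*x^4/4 - x^3/3 at the endpoints):
  F(1) − F(−1) = -13/12 − (-5/12) = -2/3.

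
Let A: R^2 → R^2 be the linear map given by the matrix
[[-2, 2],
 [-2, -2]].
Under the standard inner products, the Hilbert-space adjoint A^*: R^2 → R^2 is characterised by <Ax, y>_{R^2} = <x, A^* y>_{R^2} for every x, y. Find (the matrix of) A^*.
A^* = A^T =
[[-2, -2],
 [2, -2]]

For real matrices with standard dot products, the defining identity <Ax, y> = <x, A^* y> gives (Ax)^T y = x^T (A^*) y, i.e. x^T A^T y = x^T (A^*) y. Since this holds for all x, y, we must have A^* = A^T. Therefore
A^* =
[[-2, -2],
 [2, -2]].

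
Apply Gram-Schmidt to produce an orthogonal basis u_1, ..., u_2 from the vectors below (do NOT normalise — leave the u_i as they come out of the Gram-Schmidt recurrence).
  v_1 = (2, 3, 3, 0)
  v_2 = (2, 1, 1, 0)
Orthogonal basis:
  u_1 = (2, 3, 3, 0)
  u_2 = (12/11, -4/11, -4/11, 0)

Apply the Gram-Schmidt recurrence
  u_1 = v_1
  u_i = v_i − Σ_{j<i} ((v_i · u_j) / (u_j · u_j)) · u_j.

Step by step this gives:
  u_1 = (2, 3, 3, 0)
  u_2 = (12/11, -4/11, -4/11, 0)

Orthogonality check:
  u_2 · u_1 = 0 (should be 0)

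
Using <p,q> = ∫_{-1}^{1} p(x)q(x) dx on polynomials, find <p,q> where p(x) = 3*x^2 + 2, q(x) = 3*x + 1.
<p,q> = 6

Expand the product: p(x)·q(x) = 9*x^3 + 3*x^2 + 6*x + 2.
∫_{-1}^{1} of each monomial x^k gives [2/(k+1) if k even, 0 if k odd]. Integrating term-by-term (or equivalently evaluating the antiderivative F(x) = 9*x^4/4 + x^3 + 3*x^2 + 2*x at the endpoints):
  F(1) − F(−1) = 33/4 − (9/4) = 6.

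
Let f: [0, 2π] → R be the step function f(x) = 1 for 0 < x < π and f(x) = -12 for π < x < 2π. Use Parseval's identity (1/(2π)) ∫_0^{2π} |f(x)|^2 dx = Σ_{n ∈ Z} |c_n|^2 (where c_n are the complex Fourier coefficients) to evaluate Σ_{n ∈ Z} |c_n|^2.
Σ |c_n|^2 = 145/2

Parseval equates the L^2 energy of f (normalised by 1/(2π)) with the ℓ^2 sum of its Fourier coefficients: (1/(2π)) ∫_0^{2π} |f|^2 = Σ |c_n|^2.
Compute the left side: (1/(2π)) [∫_0^π 1^2 dx + ∫_π^{2π} (-12)^2 dx] = (1/(2π)) · (1π + 144π) = (1 + 144)/2 = 145/2.
So Σ_{n ∈ Z} |c_n|^2 = 145/2.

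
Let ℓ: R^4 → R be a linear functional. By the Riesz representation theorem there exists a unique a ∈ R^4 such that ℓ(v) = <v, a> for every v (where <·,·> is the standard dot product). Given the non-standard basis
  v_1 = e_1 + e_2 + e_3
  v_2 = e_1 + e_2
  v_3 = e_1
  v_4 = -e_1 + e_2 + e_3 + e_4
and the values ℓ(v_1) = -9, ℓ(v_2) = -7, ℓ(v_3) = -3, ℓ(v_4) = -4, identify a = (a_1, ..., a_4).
a = (-3, -4, -2, -1)

Write a = (a_1, ..., a_4) in the standard basis. For each basis vector v_i, ℓ(v_i) = <v_i, a> is a linear equation in the a_j's. Collect the n equations into a matrix system V a = ℓ, where row i of V is v_i (expressed in the standard basis). Since V is invertible (lower-triangular with 1s on the diagonal, up to permutation), solve by back-substitution:
  V =
[[1, 1, 1, 0],
 [1, 1, 0, 0],
 [1, 0, 0, 0],
 [-1, 1, 1, 1]]
  V a = (-9, -7, -3, -4)
Solving gives a = (-3, -4, -2, -1).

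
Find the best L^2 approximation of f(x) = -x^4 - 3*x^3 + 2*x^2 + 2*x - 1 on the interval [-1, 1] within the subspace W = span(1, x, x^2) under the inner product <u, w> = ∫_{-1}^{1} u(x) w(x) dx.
g(x) = 8*x^2/7 + x/5 - 32/35

The best approximation g ∈ W is the orthogonal projection of f onto W. Writing g = a_0 + a_1 x + a_2 x^2, the coefficients solve the normal equations G · a = b where
  G_{ij} = <φ_i, φ_j> and b_i = <f, φ_i>, with φ_0 = 1, φ_1 = x, φ_2 = x^2.
G =
  [2, 0, 2/3]
  [0, 2/3, 0]
  [2/3, 0, 2/5],
b = (-16/15, 2/15, -16/105).
Solving gives a_0 = -32/35, a_1 = 1/5, a_2 = 8/7, so
  g(x) = 8*x^2/7 + x/5 - 32/35.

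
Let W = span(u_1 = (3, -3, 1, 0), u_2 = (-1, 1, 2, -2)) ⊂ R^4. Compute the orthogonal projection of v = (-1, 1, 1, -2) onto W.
proj_W(v) = (-31/29, 31/29, 41/29, -44/29)

Set up U = [u_1 | ... | u_2] ∈ R^(4×2). The projector onto W = col(U) is P = U (U^T U)^(-1) U^T.
Compute U^T U =
  [19, -4]
  [-4, 10],
and U^T v = (-5, 8).
Solve U^T U · c = U^T v for the coefficients: c = (-3/29, 22/29). The projection is proj_W(v) = U c.
Check: (v - proj_W(v)) · u_1 = 0  (should be 0).
Check: (v - proj_W(v)) · u_2 = 0  (should be 0).
Result: proj_W(v) = (-31/29, 31/29, 41/29, -44/29).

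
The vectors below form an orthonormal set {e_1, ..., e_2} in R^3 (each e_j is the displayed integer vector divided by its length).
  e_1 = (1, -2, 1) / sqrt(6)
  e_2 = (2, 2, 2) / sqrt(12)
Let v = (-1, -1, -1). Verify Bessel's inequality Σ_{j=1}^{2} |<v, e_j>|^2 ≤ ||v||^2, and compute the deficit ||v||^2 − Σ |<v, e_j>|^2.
Σ |<v, e_j>|^2 = 3; ||v||^2 = 3; deficit = 0

Write each e_j = u_j / sqrt(<u_j, u_j>) where u_j is the displayed integer vector. Then <v, e_j> = <v, u_j> / sqrt(<u_j, u_j>), so |<v, e_j>|^2 = <v, u_j>^2 / <u_j, u_j>.
Coefficients: <v, e_1> = 0/sqrt(6), <v, e_2> = -6/sqrt(12).
Square and sum: Σ |<v, e_j>|^2 = 3.
Compute ||v||^2 = v·v = 3.
Deficit = 3 − 3 = 0 ≥ 0, confirming Bessel's inequality. (The deficit equals ||v − Σ <v,e_j> e_j||^2, the squared distance from v to span{e_j}.)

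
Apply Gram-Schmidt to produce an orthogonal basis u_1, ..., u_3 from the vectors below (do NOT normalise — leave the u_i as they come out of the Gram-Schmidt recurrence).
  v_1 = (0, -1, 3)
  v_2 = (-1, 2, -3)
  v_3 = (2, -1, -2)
Orthogonal basis:
  u_1 = (0, -1, 3)
  u_2 = (-1, 9/10, 3/10)
  u_3 = (3/19, 3/19, 1/19)

Apply the Gram-Schmidt recurrence
  u_1 = v_1
  u_i = v_i − Σ_{j<i} ((v_i · u_j) / (u_j · u_j)) · u_j.

Step by step this gives:
  u_1 = (0, -1, 3)
  u_2 = (-1, 9/10, 3/10)
  u_3 = (3/19, 3/19, 1/19)

Orthogonality check:
  u_2 · u_1 = 0 (should be 0)
  u_3 · u_1 = 0 (should be 0)
  u_3 · u_2 = 0 (should be 0)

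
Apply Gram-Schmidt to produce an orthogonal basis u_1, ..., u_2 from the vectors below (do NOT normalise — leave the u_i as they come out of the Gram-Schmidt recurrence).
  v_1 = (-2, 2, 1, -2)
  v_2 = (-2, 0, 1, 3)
Orthogonal basis:
  u_1 = (-2, 2, 1, -2)
  u_2 = (-28/13, 2/13, 14/13, 37/13)

Apply the Gram-Schmidt recurrence
  u_1 = v_1
  u_i = v_i − Σ_{j<i} ((v_i · u_j) / (u_j · u_j)) · u_j.

Step by step this gives:
  u_1 = (-2, 2, 1, -2)
  u_2 = (-28/13, 2/13, 14/13, 37/13)

Orthogonality check:
  u_2 · u_1 = 0 (should be 0)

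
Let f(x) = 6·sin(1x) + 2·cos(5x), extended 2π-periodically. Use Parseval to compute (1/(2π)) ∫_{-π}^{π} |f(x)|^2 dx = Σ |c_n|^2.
Σ |c_n|^2 = 20

Expand |f|^2 and use orthogonality of {sin(nx), cos(mx)} on [-π, π]:
  ∫_{-π}^{π} sin(nx)^2 dx = π, ∫ cos(mx)^2 dx = π, and cross terms integrate to 0.
So ∫_{-π}^{π} f(x)^2 dx = 6^2 · π + 2^2 · π = (36 + 4)π.
Divide by 2π: (36 + 4)/2 = 20.
By Parseval, this equals Σ |c_n|^2.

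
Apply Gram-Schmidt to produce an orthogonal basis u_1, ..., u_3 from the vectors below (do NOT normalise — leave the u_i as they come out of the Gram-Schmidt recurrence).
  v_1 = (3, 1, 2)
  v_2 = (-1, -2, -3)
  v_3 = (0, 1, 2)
Orthogonal basis:
  u_1 = (3, 1, 2)
  u_2 = (19/14, -17/14, -10/7)
  u_3 = (-1/25, -7/25, 1/5)

Apply the Gram-Schmidt recurrence
  u_1 = v_1
  u_i = v_i − Σ_{j<i} ((v_i · u_j) / (u_j · u_j)) · u_j.

Step by step this gives:
  u_1 = (3, 1, 2)
  u_2 = (19/14, -17/14, -10/7)
  u_3 = (-1/25, -7/25, 1/5)

Orthogonality check:
  u_2 · u_1 = 0 (should be 0)
  u_3 · u_1 = 0 (should be 0)
  u_3 · u_2 = 0 (should be 0)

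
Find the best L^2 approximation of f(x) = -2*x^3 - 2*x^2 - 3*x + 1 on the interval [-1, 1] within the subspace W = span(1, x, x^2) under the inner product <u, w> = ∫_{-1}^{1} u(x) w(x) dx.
g(x) = -2*x^2 - 21*x/5 + 1

The best approximation g ∈ W is the orthogonal projection of f onto W. Writing g = a_0 + a_1 x + a_2 x^2, the coefficients solve the normal equations G · a = b where
  G_{ij} = <φ_i, φ_j> and b_i = <f, φ_i>, with φ_0 = 1, φ_1 = x, φ_2 = x^2.
G =
  [2, 0, 2/3]
  [0, 2/3, 0]
  [2/3, 0, 2/5],
b = (2/3, -14/5, -2/15).
Solving gives a_0 = 1, a_1 = -21/5, a_2 = -2, so
  g(x) = -2*x^2 - 21*x/5 + 1.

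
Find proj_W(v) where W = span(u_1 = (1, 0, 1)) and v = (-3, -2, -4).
proj_W(v) = (-7/2, 0, -7/2)

Set up U = [u_1 | ... | u_1] ∈ R^(3×1). The projector onto W = col(U) is P = U (U^T U)^(-1) U^T.
Compute U^T U =
  [2],
and U^T v = (-7).
Solve U^T U · c = U^T v for the coefficients: c = (-7/2). The projection is proj_W(v) = U c.
Check: (v - proj_W(v)) · u_1 = 0  (should be 0).
Result: proj_W(v) = (-7/2, 0, -7/2).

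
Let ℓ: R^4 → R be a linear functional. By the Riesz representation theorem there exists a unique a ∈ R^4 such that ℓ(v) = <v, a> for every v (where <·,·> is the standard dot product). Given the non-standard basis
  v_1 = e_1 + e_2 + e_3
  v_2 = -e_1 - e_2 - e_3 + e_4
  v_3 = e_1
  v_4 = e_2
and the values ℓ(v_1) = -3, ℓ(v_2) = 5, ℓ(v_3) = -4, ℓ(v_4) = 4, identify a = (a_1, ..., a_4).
a = (-4, 4, -3, 2)

Write a = (a_1, ..., a_4) in the standard basis. For each basis vector v_i, ℓ(v_i) = <v_i, a> is a linear equation in the a_j's. Collect the n equations into a matrix system V a = ℓ, where row i of V is v_i (expressed in the standard basis). Since V is invertible (lower-triangular with 1s on the diagonal, up to permutation), solve by back-substitution:
  V =
[[1, 1, 1, 0],
 [-1, -1, -1, 1],
 [1, 0, 0, 0],
 [0, 1, 0, 0]]
  V a = (-3, 5, -4, 4)
Solving gives a = (-4, 4, -3, 2).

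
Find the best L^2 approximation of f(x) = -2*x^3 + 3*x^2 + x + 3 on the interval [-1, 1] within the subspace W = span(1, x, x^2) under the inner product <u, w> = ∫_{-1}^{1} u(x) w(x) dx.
g(x) = 3*x^2 - x/5 + 3

The best approximation g ∈ W is the orthogonal projection of f onto W. Writing g = a_0 + a_1 x + a_2 x^2, the coefficients solve the normal equations G · a = b where
  G_{ij} = <φ_i, φ_j> and b_i = <f, φ_i>, with φ_0 = 1, φ_1 = x, φ_2 = x^2.
G =
  [2, 0, 2/3]
  [0, 2/3, 0]
  [2/3, 0, 2/5],
b = (8, -2/15, 16/5).
Solving gives a_0 = 3, a_1 = -1/5, a_2 = 3, so
  g(x) = 3*x^2 - x/5 + 3.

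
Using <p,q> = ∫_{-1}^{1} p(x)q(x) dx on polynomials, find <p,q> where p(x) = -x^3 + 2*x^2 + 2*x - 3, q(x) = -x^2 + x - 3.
<p,q> = 242/15

Expand the product: p(x)·q(x) = x^5 - 3*x^4 + 3*x^3 - x^2 - 9*x + 9.
∫_{-1}^{1} of each monomial x^k gives [2/(k+1) if k even, 0 if k odd]. Integrating term-by-term (or equivalently evaluating the antiderivative F(x) = x^6/6 - 3*x^5/5 + 3*x^4/4 - x^3/3 - 9*x^2/2 + 9*x at the endpoints):
  F(1) − F(−1) = 269/60 − (-233/20) = 242/15.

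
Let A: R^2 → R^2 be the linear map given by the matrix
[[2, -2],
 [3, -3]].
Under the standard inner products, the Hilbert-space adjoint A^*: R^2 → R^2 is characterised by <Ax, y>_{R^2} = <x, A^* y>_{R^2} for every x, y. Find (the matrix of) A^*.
A^* = A^T =
[[2, 3],
 [-2, -3]]

For real matrices with standard dot products, the defining identity <Ax, y> = <x, A^* y> gives (Ax)^T y = x^T (A^*) y, i.e. x^T A^T y = x^T (A^*) y. Since this holds for all x, y, we must have A^* = A^T. Therefore
A^* =
[[2, 3],
 [-2, -3]].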